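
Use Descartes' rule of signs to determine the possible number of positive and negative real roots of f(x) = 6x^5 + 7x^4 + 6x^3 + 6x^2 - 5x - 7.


Descartes' rule of signs:

For positive roots, count sign changes in f(x) = 6x^5 + 7x^4 + 6x^3 + 6x^2 - 5x - 7:
Signs of coefficients: +, +, +, +, -, -
Number of sign changes: 1
Possible positive real roots: 1

For negative roots, examine f(-x) = -6x^5 + 7x^4 - 6x^3 + 6x^2 + 5x - 7:
Signs of coefficients: -, +, -, +, +, -
Number of sign changes: 4
Possible negative real roots: 4, 2, 0

Positive roots: 1; Negative roots: 4 or 2 or 0


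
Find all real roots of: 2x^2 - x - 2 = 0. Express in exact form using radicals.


Using the quadratic formula: x = (-b ± sqrt(b^2 - 4ac)) / (2a)
Here a = 2, b = -1, c = -2
Discriminant = b^2 - 4ac = (-1)^2 - 4(2)(-2) = 1 + 16 = 17
Since discriminant = 17 > 0, there are two real roots.
x = (1 ± sqrt(17)) / 4
Numerically: x ≈ 1.2808 or x ≈ -0.7808

x = (1 + sqrt(17)) / 4 or x = (1 - sqrt(17)) / 4


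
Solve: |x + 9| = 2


An absolute value equation |expr| = 2 gives two cases:
Case 1: x + 9 = 2
  x = -7, so x = -7
Case 2: x + 9 = -2
  x = -11, so x = -11

x = -11, x = -7


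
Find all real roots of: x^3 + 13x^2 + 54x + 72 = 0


Let p(x) = x^3 + 13x^2 + 54x + 72. By the rational root theorem (leading coefficient 1), any rational root is an integer divisor of 72: try ±1, ±2, ... in turn.
Test x = 1: value = 140 ≠ 0.
Test x = -1: value = 30 ≠ 0.
Test x = 2: value = 240 ≠ 0.
Test x = -2: value = 8 ≠ 0.
Test x = 3: value = 378 ≠ 0.
Test x = -3: value = 0 ✓, so (x + 3) is a factor.
Synthetic division by (x + 3): bring down 1; 1(-3) + 13 = 10; 10(-3) + 54 = 24; 24(-3) + 72 = 0 → quotient x^2 + 10x + 24, remainder 0.
Solve the quadratic x^2 + 10x + 24 = 0: discriminant = 10^2 - 4(1)(24) = 100 - 96 = 4.
sqrt(4) = 2, so x = (-10 ± 2)/2: x = -4 or x = -6.

x = -6, x = -4, x = -3


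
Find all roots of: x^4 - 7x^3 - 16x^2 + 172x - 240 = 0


Let p(x) = x^4 - 7x^3 - 16x^2 + 172x - 240. By the rational root theorem (leading coefficient 1), any rational root is an integer divisor of 240: try ±1, ±2, ... in turn.
Test x = 1: value = -90 ≠ 0.
Test x = -1: value = -420 ≠ 0.
Test x = 2: value = 0 ✓, so (x - 2) is a factor.
Synthetic division by (x - 2): bring down 1; 1(2) - 7 = -5; (-5)(2) - 16 = -26; (-26)(2) + 172 = 120; 120(2) - 240 = 0 → quotient x^3 - 5x^2 - 26x + 120, remainder 0.
Continue with the quotient x^3 - 5x^2 - 26x + 120 (candidates must divide 120; re-test x = 2 first in case it repeats).
Test x = 2: value = 56 ≠ 0.
Test x = -2: value = 144 ≠ 0.
Test x = 3: value = 24 ≠ 0.
Test x = -3: value = 126 ≠ 0.
Test x = 4: value = 0 ✓, so (x - 4) is a factor.
Synthetic division by (x - 4): bring down 1; 1(4) - 5 = -1; (-1)(4) - 26 = -30; (-30)(4) + 120 = 0 → quotient x^2 - x - 30, remainder 0.
Solve the quadratic x^2 - x - 30 = 0: discriminant = (-1)^2 - 4(1)(-30) = 1 + 120 = 121.
sqrt(121) = 11, so x = (1 ± 11)/2: x = 6 or x = -5.
Collecting all roots found:

x = -5, x = 2, x = 4, x = 6


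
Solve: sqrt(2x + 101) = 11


Square both sides: 2x + 101 = 11^2 = 121
2x = 121 - 101 = 20
x = 10
Check: sqrt(2*10 + 101) = sqrt(121) = 11 ✓

x = 10


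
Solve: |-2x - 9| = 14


An absolute value equation |expr| = 14 gives two cases:
Case 1: -2x - 9 = 14
  -2x = 23, so x = -23/2
Case 2: -2x - 9 = -14
  -2x = -5, so x = 5/2

x = -23/2, x = 5/2


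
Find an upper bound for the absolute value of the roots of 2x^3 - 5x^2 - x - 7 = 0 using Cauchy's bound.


Cauchy's bound: all roots r satisfy |r| <= 1 + max(|a_i/a_n|) for i = 0,...,n-1
where a_n is the leading coefficient.

Coefficients: [2, -5, -1, -7]
Leading coefficient a_n = 2
Ratios |a_i/a_n|: 5/2, 1/2, 7/2
Maximum ratio: 7/2
Cauchy's bound: |r| <= 1 + 7/2 = 9/2

Upper bound = 9/2


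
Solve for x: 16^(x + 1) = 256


Express both sides with the same base.
256 = 16^2
Since the bases match, equate exponents: x + 1 = 2
So x = 2 - (1) = 1

x = 1


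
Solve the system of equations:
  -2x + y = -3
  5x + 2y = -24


Using Cramer's rule:
Determinant D = (-2)(2) - (5)(1) = -4 - 5 = -9
Dx = (-3)(2) - (-24)(1) = -6 + 24 = 18
Dy = (-2)(-24) - (5)(-3) = 48 + 15 = 63
x = Dx/D = 18/-9 = -2
y = Dy/D = 63/-9 = -7

x = -2, y = -7


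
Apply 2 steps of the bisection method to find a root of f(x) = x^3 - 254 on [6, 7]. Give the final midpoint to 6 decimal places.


f(x) = x^3 - 254
f(6) = -38 < 0
f(7) = 89 > 0

Step 1: midpoint = (6.000000 + 7.000000)/2 = 6.500000
  f(6.500000) = 20.625000
  f(mid) > 0, so root is in [6.000000, 6.500000]

Step 2: midpoint = (6.000000 + 6.500000)/2 = 6.250000
  f(6.250000) = -9.859375
  f(mid) < 0, so root is in [6.250000, 6.500000]

midpoint = 6.250000


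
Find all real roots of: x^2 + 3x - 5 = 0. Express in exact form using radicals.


Using the quadratic formula: x = (-b ± sqrt(b^2 - 4ac)) / (2a)
Here a = 1, b = 3, c = -5
Discriminant = b^2 - 4ac = 3^2 - 4(1)(-5) = 9 + 20 = 29
Since discriminant = 29 > 0, there are two real roots.
x = (-3 ± sqrt(29)) / 2
Numerically: x ≈ 1.1926 or x ≈ -4.1926

x = (-3 + sqrt(29)) / 2 or x = (-3 - sqrt(29)) / 2


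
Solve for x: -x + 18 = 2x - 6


Starting with: -x + 18 = 2x - 6
Move all x terms to left: (-1 - 2)x = -6 - 18
Simplify: -3x = -24
Divide both sides by -3: x = 8

x = 8


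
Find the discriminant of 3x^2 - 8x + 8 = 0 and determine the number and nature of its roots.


For ax^2 + bx + c = 0, discriminant D = b^2 - 4ac
Here a = 3, b = -8, c = 8
D = (-8)^2 - 4(3)(8) = 64 - 96 = -32

D = -32 < 0
The equation has no real roots (2 complex conjugate roots).

Discriminant = -32, no real roots (2 complex conjugate roots)


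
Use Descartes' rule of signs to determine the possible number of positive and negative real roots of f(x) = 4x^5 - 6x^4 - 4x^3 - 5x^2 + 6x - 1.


Descartes' rule of signs:

For positive roots, count sign changes in f(x) = 4x^5 - 6x^4 - 4x^3 - 5x^2 + 6x - 1:
Signs of coefficients: +, -, -, -, +, -
Number of sign changes: 3
Possible positive real roots: 3, 1

For negative roots, examine f(-x) = -4x^5 - 6x^4 + 4x^3 - 5x^2 - 6x - 1:
Signs of coefficients: -, -, +, -, -, -
Number of sign changes: 2
Possible negative real roots: 2, 0

Positive roots: 3 or 1; Negative roots: 2 or 0


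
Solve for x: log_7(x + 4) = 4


Convert to exponential form: x + 4 = 7^4 = 2401
x = 2401 - 4 = 2397
Check: log_7(2397 + 4) = log_7(2401) = log_7(2401) = 4 ✓

x = 2397


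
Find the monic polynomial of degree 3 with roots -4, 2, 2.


A monic polynomial with roots -4, 2, 2 is:
p(x) = (x + 4)(x - 2)(x - 2)
After multiplying by (x + 4): x + 4
After multiplying by (x - 2): x^2 + 2x - 8
After multiplying by (x - 2): x^3 - 12x + 16

x^3 - 12x + 16


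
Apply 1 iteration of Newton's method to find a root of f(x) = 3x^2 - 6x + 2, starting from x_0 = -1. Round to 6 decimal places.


Newton's method: x_(n+1) = x_n - f(x_n)/f'(x_n)
f(x) = 3x^2 - 6x + 2
f'(x) = 6x - 6

Iteration 1:
  f(-1.000000) = 11.000000
  f'(-1.000000) = -12.000000
  x_1 = -1.000000 - (11.000000)/(-12.000000) = -0.083333

x_1 = -0.083333


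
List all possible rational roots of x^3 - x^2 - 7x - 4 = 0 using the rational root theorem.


Rational root theorem: possible roots are ±p/q where:
  p divides the constant term (-4): p ∈ {1, 2, 4}
  q divides the leading coefficient (1): q ∈ {1}

All possible rational roots: -4, -2, -1, 1, 2, 4

-4, -2, -1, 1, 2, 4


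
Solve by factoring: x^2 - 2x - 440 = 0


We need two numbers that multiply to -440 and add to -2.
Those numbers are 20 and -22 (since 20 * (-22) = -440 and 20 + (-22) = -2).
So x^2 - 2x - 440 = (x + 20)(x - 22) = 0
Setting each factor to zero: x = -20 or x = 22

x = -20, x = 22


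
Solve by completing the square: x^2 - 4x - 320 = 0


Start: x^2 - 4x - 320 = 0
Move constant: x^2 - 4x = 320
Half of -4 is -2, squared is 4
Add 4 to both sides: x^2 - 4x + 4 = 324
(x - 2)^2 = 324
x - 2 = ±18
x = 2 + 18 = 20 or x = 2 - 18 = -16

x = -16, x = 20


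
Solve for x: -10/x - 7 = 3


Subtract -7 from both sides: -10/x = 10
Multiply both sides by x: -10 = 10 * x
Divide by 10: x = -1

x = -1


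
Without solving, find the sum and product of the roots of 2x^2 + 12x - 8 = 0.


By Vieta's formulas for ax^2 + bx + c = 0:
  Sum of roots = -b/a
  Product of roots = c/a

Here a = 2, b = 12, c = -8
Sum = -(12)/2 = -6
Product = -8/2 = -4

Sum = -6, Product = -4


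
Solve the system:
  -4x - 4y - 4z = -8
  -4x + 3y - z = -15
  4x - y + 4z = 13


Using Cramer's rule. Expand each determinant along the first row.
D  = (-4)*[3*4 - (-1)*(-1)] - (-4)*[(-4)*4 - (-1)*4] + (-4)*[(-4)*(-1) - 3*4]
  = (-4)*(11) - (-4)*(-12) + (-4)*(-8) = -60
Dx = (-8)*[3*4 - (-1)*(-1)] - (-4)*[(-15)*4 - (-1)*13] + (-4)*[(-15)*(-1) - 3*13]
  = (-8)*(11) - (-4)*(-47) + (-4)*(-24) = -180
Dy = (-4)*[(-15)*4 - (-1)*13] - (-8)*[(-4)*4 - (-1)*4] + (-4)*[(-4)*13 - (-15)*4]
  = (-4)*(-47) - (-8)*(-12) + (-4)*(8) = 60
Dz = (-4)*[3*13 - (-15)*(-1)] - (-4)*[(-4)*13 - (-15)*4] + (-8)*[(-4)*(-1) - 3*4]
  = (-4)*(24) - (-4)*(8) + (-8)*(-8) = 0
x = Dx/D = -180/-60 = 3, y = Dy/D = 60/-60 = -1, z = Dz/D = 0/-60 = 0
Check eq1: (-4)(3) + (-4)(-1) + (-4)(0) = -8 = -8 ✓
Check eq2: (-4)(3) + (3)(-1) + (-1)(0) = -15 = -15 ✓
Check eq3: (4)(3) + (-1)(-1) + (4)(0) = 13 = 13 ✓

x = 3, y = -1, z = 0


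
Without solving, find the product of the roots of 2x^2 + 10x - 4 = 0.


By Vieta's formulas for ax^2 + bx + c = 0:
  Sum of roots = -b/a
  Product of roots = c/a

Here a = 2, b = 10, c = -4
Sum = -(10)/2 = -5
Product = -4/2 = -2

Product = -2


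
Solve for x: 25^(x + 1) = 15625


Express both sides with the same base.
15625 = 25^3
Since the bases match, equate exponents: x + 1 = 3
So x = 3 - (1) = 2

x = 2


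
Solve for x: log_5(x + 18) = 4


Convert to exponential form: x + 18 = 5^4 = 625
x = 625 - 18 = 607
Check: log_5(607 + 18) = log_5(625) = log_5(625) = 4 ✓

x = 607


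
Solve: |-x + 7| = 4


An absolute value equation |expr| = 4 gives two cases:
Case 1: -x + 7 = 4
  -x = -3, so x = 3
Case 2: -x + 7 = -4
  -x = -11, so x = 11

x = 3, x = 11


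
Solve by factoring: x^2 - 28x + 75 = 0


We need two numbers that multiply to 75 and add to -28.
Those numbers are -3 and -25 (since (-3) * (-25) = 75 and (-3) + (-25) = -28).
So x^2 - 28x + 75 = (x - 3)(x - 25) = 0
Setting each factor to zero: x = 3 or x = 25

x = 3, x = 25


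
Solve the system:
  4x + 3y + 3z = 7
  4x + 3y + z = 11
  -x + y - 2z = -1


Using Cramer's rule. Expand each determinant along the first row.
D  = 4*[3*(-2) - 1*1] - 3*[4*(-2) - 1*(-1)] + 3*[4*1 - 3*(-1)]
  = 4*(-7) - 3*(-7) + 3*(7) = 14
Dx = 7*[3*(-2) - 1*1] - 3*[11*(-2) - 1*(-1)] + 3*[11*1 - 3*(-1)]
  = 7*(-7) - 3*(-21) + 3*(14) = 56
Dy = 4*[11*(-2) - 1*(-1)] - 7*[4*(-2) - 1*(-1)] + 3*[4*(-1) - 11*(-1)]
  = 4*(-21) - 7*(-7) + 3*(7) = -14
Dz = 4*[3*(-1) - 11*1] - 3*[4*(-1) - 11*(-1)] + 7*[4*1 - 3*(-1)]
  = 4*(-14) - 3*(7) + 7*(7) = -28
x = Dx/D = 56/14 = 4, y = Dy/D = -14/14 = -1, z = Dz/D = -28/14 = -2
Check eq1: (4)(4) + (3)(-1) + (3)(-2) = 7 = 7 ✓
Check eq2: (4)(4) + (3)(-1) + (1)(-2) = 11 = 11 ✓
Check eq3: (-1)(4) + (1)(-1) + (-2)(-2) = -1 = -1 ✓

x = 4, y = -1, z = -2


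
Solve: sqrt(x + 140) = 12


Square both sides: x + 140 = 12^2 = 144
x = 144 - 140 = 4
x = 4
Check: sqrt(1*4 + 140) = sqrt(144) = 12 ✓

x = 4


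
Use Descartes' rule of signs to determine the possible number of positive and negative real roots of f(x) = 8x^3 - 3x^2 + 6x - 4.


Descartes' rule of signs:

For positive roots, count sign changes in f(x) = 8x^3 - 3x^2 + 6x - 4:
Signs of coefficients: +, -, +, -
Number of sign changes: 3
Possible positive real roots: 3, 1

For negative roots, examine f(-x) = -8x^3 - 3x^2 - 6x - 4:
Signs of coefficients: -, -, -, -
Number of sign changes: 0
Possible negative real roots: 0

Positive roots: 3 or 1; Negative roots: 0


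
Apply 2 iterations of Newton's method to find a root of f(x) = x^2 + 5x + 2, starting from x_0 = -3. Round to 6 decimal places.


Newton's method: x_(n+1) = x_n - f(x_n)/f'(x_n)
f(x) = x^2 + 5x + 2
f'(x) = 2x + 5

Iteration 1:
  f(-3.000000) = -4.000000
  f'(-3.000000) = -1.000000
  x_1 = -3.000000 - (-4.000000)/(-1.000000) = -7.000000

Iteration 2:
  f(-7.000000) = 16.000000
  f'(-7.000000) = -9.000000
  x_2 = -7.000000 - (16.000000)/(-9.000000) = -5.222222

x_2 = -5.222222


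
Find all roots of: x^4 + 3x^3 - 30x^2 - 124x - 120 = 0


Let p(x) = x^4 + 3x^3 - 30x^2 - 124x - 120. By the rational root theorem (leading coefficient 1), any rational root is an integer divisor of 120: try ±1, ±2, ... in turn.
Test x = 1: value = -270 ≠ 0.
Test x = -1: value = -28 ≠ 0.
Test x = 2: value = -448 ≠ 0.
Test x = -2: value = 0 ✓, so (x + 2) is a factor.
Synthetic division by (x + 2): bring down 1; 1(-2) + 3 = 1; 1(-2) - 30 = -32; (-32)(-2) - 124 = -60; (-60)(-2) - 120 = 0 → quotient x^3 + x^2 - 32x - 60, remainder 0.
Continue with the quotient x^3 + x^2 - 32x - 60 (candidates must divide 60; re-test x = -2 first in case it repeats).
Test x = -2: value = 0 ✓, so (x + 2) is a factor.
Synthetic division by (x + 2): bring down 1; 1(-2) + 1 = -1; (-1)(-2) - 32 = -30; (-30)(-2) - 60 = 0 → quotient x^2 - x - 30, remainder 0.
Solve the quadratic x^2 - x - 30 = 0: discriminant = (-1)^2 - 4(1)(-30) = 1 + 120 = 121.
sqrt(121) = 11, so x = (1 ± 11)/2: x = 6 or x = -5.
Collecting all roots found:

x = -5, x = -2 (multiplicity 2), x = 6


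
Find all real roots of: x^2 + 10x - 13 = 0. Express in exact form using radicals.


Using the quadratic formula: x = (-b ± sqrt(b^2 - 4ac)) / (2a)
Here a = 1, b = 10, c = -13
Discriminant = b^2 - 4ac = 10^2 - 4(1)(-13) = 100 + 52 = 152
Since discriminant = 152 > 0, there are two real roots.
x = (-10 ± 2*sqrt(38)) / 2
Simplifying: x = -5 ± sqrt(38)
Numerically: x ≈ 1.1644 or x ≈ -11.1644

x = -5 + sqrt(38) or x = -5 - sqrt(38)


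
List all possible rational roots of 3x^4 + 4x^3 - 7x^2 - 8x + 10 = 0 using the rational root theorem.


Rational root theorem: possible roots are ±p/q where:
  p divides the constant term (10): p ∈ {1, 2, 5, 10}
  q divides the leading coefficient (3): q ∈ {1, 3}

All possible rational roots: -10, -5, -10/3, -2, -5/3, -1, -2/3, -1/3, 1/3, 2/3, 1, 5/3, 2, 10/3, 5, 10

-10, -5, -10/3, -2, -5/3, -1, -2/3, -1/3, 1/3, 2/3, 1, 5/3, 2, 10/3, 5, 10


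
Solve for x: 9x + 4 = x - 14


Starting with: 9x + 4 = x - 14
Move all x terms to left: (9 - 1)x = -14 - 4
Simplify: 8x = -18
Divide both sides by 8: x = -9/4

x = -9/4


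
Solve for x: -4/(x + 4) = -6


Multiply both sides by (x + 4): -4 = -6(x + 4)
Distribute: -4 = -6x - 24
-6x = -4 + 24 = 20
x = -10/3

x = -10/3


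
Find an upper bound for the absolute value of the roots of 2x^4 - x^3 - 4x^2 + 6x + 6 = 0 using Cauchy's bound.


Cauchy's bound: all roots r satisfy |r| <= 1 + max(|a_i/a_n|) for i = 0,...,n-1
where a_n is the leading coefficient.

Coefficients: [2, -1, -4, 6, 6]
Leading coefficient a_n = 2
Ratios |a_i/a_n|: 1/2, 2, 3, 3
Maximum ratio: 3
Cauchy's bound: |r| <= 1 + 3 = 4

Upper bound = 4


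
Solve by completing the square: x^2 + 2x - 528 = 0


Start: x^2 + 2x - 528 = 0
Move constant: x^2 + 2x = 528
Half of 2 is 1, squared is 1
Add 1 to both sides: x^2 + 2x + 1 = 529
(x + 1)^2 = 529
x + 1 = ±23
x = -1 + 23 = 22 or x = -1 - 23 = -24

x = -24, x = 22


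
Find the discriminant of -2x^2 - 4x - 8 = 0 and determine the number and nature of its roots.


For ax^2 + bx + c = 0, discriminant D = b^2 - 4ac
Here a = -2, b = -4, c = -8
D = (-4)^2 - 4(-2)(-8) = 16 - 64 = -48

D = -48 < 0
The equation has no real roots (2 complex conjugate roots).

Discriminant = -48, no real roots (2 complex conjugate roots)


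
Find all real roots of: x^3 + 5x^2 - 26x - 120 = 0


Let p(x) = x^3 + 5x^2 - 26x - 120. By the rational root theorem (leading coefficient 1), any rational root is an integer divisor of 120: try ±1, ±2, ... in turn.
Test x = 1: value = -140 ≠ 0.
Test x = -1: value = -90 ≠ 0.
Test x = 2: value = -144 ≠ 0.
Test x = -2: value = -56 ≠ 0.
Test x = 3: value = -126 ≠ 0.
Test x = -3: value = -24 ≠ 0.
Test x = 4: value = -80 ≠ 0.
Test x = -4: value = 0 ✓, so (x + 4) is a factor.
Synthetic division by (x + 4): bring down 1; 1(-4) + 5 = 1; 1(-4) - 26 = -30; (-30)(-4) - 120 = 0 → quotient x^2 + x - 30, remainder 0.
Solve the quadratic x^2 + x - 30 = 0: discriminant = 1^2 - 4(1)(-30) = 1 + 120 = 121.
sqrt(121) = 11, so x = (-1 ± 11)/2: x = 5 or x = -6.

x = -6, x = -4, x = 5


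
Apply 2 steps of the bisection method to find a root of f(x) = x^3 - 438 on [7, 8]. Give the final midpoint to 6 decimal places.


f(x) = x^3 - 438
f(7) = -95 < 0
f(8) = 74 > 0

Step 1: midpoint = (7.000000 + 8.000000)/2 = 7.500000
  f(7.500000) = -16.125000
  f(mid) < 0, so root is in [7.500000, 8.000000]

Step 2: midpoint = (7.500000 + 8.000000)/2 = 7.750000
  f(7.750000) = 27.484375
  f(mid) > 0, so root is in [7.500000, 7.750000]

midpoint = 7.750000


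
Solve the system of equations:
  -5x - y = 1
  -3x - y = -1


Using Cramer's rule:
Determinant D = (-5)(-1) - (-3)(-1) = 5 - 3 = 2
Dx = (1)(-1) - (-1)(-1) = -1 - 1 = -2
Dy = (-5)(-1) - (-3)(1) = 5 + 3 = 8
x = Dx/D = -2/2 = -1
y = Dy/D = 8/2 = 4

x = -1, y = 4


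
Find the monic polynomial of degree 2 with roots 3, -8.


A monic polynomial with roots 3, -8 is:
p(x) = (x - 3)(x + 8)
After multiplying by (x - 3): x - 3
After multiplying by (x + 8): x^2 + 5x - 24

x^2 + 5x - 24


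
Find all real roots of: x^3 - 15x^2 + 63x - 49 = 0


Let p(x) = x^3 - 15x^2 + 63x - 49. By the rational root theorem (leading coefficient 1), any rational root is an integer divisor of 49: try ±1, ±2, ... in turn.
Test x = 1: value = 0 ✓, so (x - 1) is a factor.
Synthetic division by (x - 1): bring down 1; 1(1) - 15 = -14; (-14)(1) + 63 = 49; 49(1) - 49 = 0 → quotient x^2 - 14x + 49, remainder 0.
Solve the quadratic x^2 - 14x + 49 = 0: discriminant = (-14)^2 - 4(1)(49) = 196 - 196 = 0.
Discriminant = 0, so a double root: x = 14/2 = 7.

x = 1, x = 7 (multiplicity 2)


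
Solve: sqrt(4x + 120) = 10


Square both sides: 4x + 120 = 10^2 = 100
4x = 100 - 120 = -20
x = -5
Check: sqrt(4*(-5) + 120) = sqrt(100) = 10 ✓

x = -5


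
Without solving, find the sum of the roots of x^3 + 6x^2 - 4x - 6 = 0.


By Vieta's formulas for x^3 + bx^2 + cx + d = 0:
  r1 + r2 + r3 = -b/a = -6
  r1*r2 + r1*r3 + r2*r3 = c/a = -4
  r1*r2*r3 = -d/a = 6


Sum = -6


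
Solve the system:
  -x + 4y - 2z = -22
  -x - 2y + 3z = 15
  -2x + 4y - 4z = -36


Using Cramer's rule. Expand each determinant along the first row.
D  = (-1)*[(-2)*(-4) - 3*4] - 4*[(-1)*(-4) - 3*(-2)] + (-2)*[(-1)*4 - (-2)*(-2)]
  = (-1)*(-4) - 4*(10) + (-2)*(-8) = -20
Dx = (-22)*[(-2)*(-4) - 3*4] - 4*[15*(-4) - 3*(-36)] + (-2)*[15*4 - (-2)*(-36)]
  = (-22)*(-4) - 4*(48) + (-2)*(-12) = -80
Dy = (-1)*[15*(-4) - 3*(-36)] - (-22)*[(-1)*(-4) - 3*(-2)] + (-2)*[(-1)*(-36) - 15*(-2)]
  = (-1)*(48) - (-22)*(10) + (-2)*(66) = 40
Dz = (-1)*[(-2)*(-36) - 15*4] - 4*[(-1)*(-36) - 15*(-2)] + (-22)*[(-1)*4 - (-2)*(-2)]
  = (-1)*(12) - 4*(66) + (-22)*(-8) = -100
x = Dx/D = -80/-20 = 4, y = Dy/D = 40/-20 = -2, z = Dz/D = -100/-20 = 5
Check eq1: (-1)(4) + (4)(-2) + (-2)(5) = -22 = -22 ✓
Check eq2: (-1)(4) + (-2)(-2) + (3)(5) = 15 = 15 ✓
Check eq3: (-2)(4) + (4)(-2) + (-4)(5) = -36 = -36 ✓

x = 4, y = -2, z = 5


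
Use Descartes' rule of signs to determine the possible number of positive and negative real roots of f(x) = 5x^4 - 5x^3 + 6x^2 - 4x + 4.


Descartes' rule of signs:

For positive roots, count sign changes in f(x) = 5x^4 - 5x^3 + 6x^2 - 4x + 4:
Signs of coefficients: +, -, +, -, +
Number of sign changes: 4
Possible positive real roots: 4, 2, 0

For negative roots, examine f(-x) = 5x^4 + 5x^3 + 6x^2 + 4x + 4:
Signs of coefficients: +, +, +, +, +
Number of sign changes: 0
Possible negative real roots: 0

Positive roots: 4 or 2 or 0; Negative roots: 0


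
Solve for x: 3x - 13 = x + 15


Starting with: 3x - 13 = x + 15
Move all x terms to left: (3 - 1)x = 15 + 13
Simplify: 2x = 28
Divide both sides by 2: x = 14

x = 14


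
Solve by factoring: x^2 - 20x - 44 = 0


We need two numbers that multiply to -44 and add to -20.
Those numbers are -22 and 2 (since (-22) * 2 = -44 and (-22) + 2 = -20).
So x^2 - 20x - 44 = (x - 22)(x + 2) = 0
Setting each factor to zero: x = 22 or x = -2

x = -2, x = 22


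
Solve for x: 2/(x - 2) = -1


Multiply both sides by (x - 2): 2 = -1(x - 2)
Distribute: 2 = -x + 2
-x = 2 - 2 = 0
x = 0

x = 0


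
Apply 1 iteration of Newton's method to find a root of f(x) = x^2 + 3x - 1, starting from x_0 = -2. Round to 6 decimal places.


Newton's method: x_(n+1) = x_n - f(x_n)/f'(x_n)
f(x) = x^2 + 3x - 1
f'(x) = 2x + 3

Iteration 1:
  f(-2.000000) = -3.000000
  f'(-2.000000) = -1.000000
  x_1 = -2.000000 - (-3.000000)/(-1.000000) = -5.000000

x_1 = -5.000000


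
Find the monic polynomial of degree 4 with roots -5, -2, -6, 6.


A monic polynomial with roots -5, -2, -6, 6 is:
p(x) = (x + 5)(x + 2)(x + 6)(x - 6)
After multiplying by (x + 5): x + 5
After multiplying by (x + 2): x^2 + 7x + 10
After multiplying by (x + 6): x^3 + 13x^2 + 52x + 60
After multiplying by (x - 6): x^4 + 7x^3 - 26x^2 - 252x - 360

x^4 + 7x^3 - 26x^2 - 252x - 360


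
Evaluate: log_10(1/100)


We need the exponent such that 10^? = 1/100
10^(-2) = 1/10^2 = 1/100
Therefore log_10(1/100) = -2

-2


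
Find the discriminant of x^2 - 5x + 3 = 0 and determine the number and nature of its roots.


For ax^2 + bx + c = 0, discriminant D = b^2 - 4ac
Here a = 1, b = -5, c = 3
D = (-5)^2 - 4(1)(3) = 25 - 12 = 13

D = 13 > 0 but not a perfect square
The equation has 2 distinct real irrational roots.

Discriminant = 13, 2 distinct real irrational roots


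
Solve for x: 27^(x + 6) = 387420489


Express both sides with the same base.
387420489 = 27^6
Since the bases match, equate exponents: x + 6 = 6
So x = 6 - (6) = 0

x = 0


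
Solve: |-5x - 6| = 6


An absolute value equation |expr| = 6 gives two cases:
Case 1: -5x - 6 = 6
  -5x = 12, so x = -12/5
Case 2: -5x - 6 = -6
  -5x = 0, so x = 0

x = -12/5, x = 0


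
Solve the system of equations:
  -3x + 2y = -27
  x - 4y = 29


Using Cramer's rule:
Determinant D = (-3)(-4) - (1)(2) = 12 - 2 = 10
Dx = (-27)(-4) - (29)(2) = 108 - 58 = 50
Dy = (-3)(29) - (1)(-27) = -87 + 27 = -60
x = Dx/D = 50/10 = 5
y = Dy/D = -60/10 = -6

x = 5, y = -6


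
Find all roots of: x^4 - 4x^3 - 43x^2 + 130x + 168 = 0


Let p(x) = x^4 - 4x^3 - 43x^2 + 130x + 168. By the rational root theorem (leading coefficient 1), any rational root is an integer divisor of 168: try ±1, ±2, ... in turn.
Test x = 1: value = 252 ≠ 0.
Test x = -1: value = 0 ✓, so (x + 1) is a factor.
Synthetic division by (x + 1): bring down 1; 1(-1) - 4 = -5; (-5)(-1) - 43 = -38; (-38)(-1) + 130 = 168; 168(-1) + 168 = 0 → quotient x^3 - 5x^2 - 38x + 168, remainder 0.
Continue with the quotient x^3 - 5x^2 - 38x + 168 (candidates must divide 168; re-test x = -1 first in case it repeats).
Test x = -1: value = 200 ≠ 0.
Test x = 2: value = 80 ≠ 0.
Test x = -2: value = 216 ≠ 0.
Test x = 3: value = 36 ≠ 0.
Test x = -3: value = 210 ≠ 0.
Test x = 4: value = 0 ✓, so (x - 4) is a factor.
Synthetic division by (x - 4): bring down 1; 1(4) - 5 = -1; (-1)(4) - 38 = -42; (-42)(4) + 168 = 0 → quotient x^2 - x - 42, remainder 0.
Solve the quadratic x^2 - x - 42 = 0: discriminant = (-1)^2 - 4(1)(-42) = 1 + 168 = 169.
sqrt(169) = 13, so x = (1 ± 13)/2: x = 7 or x = -6.
Collecting all roots found:

x = -6, x = -1, x = 4, x = 7


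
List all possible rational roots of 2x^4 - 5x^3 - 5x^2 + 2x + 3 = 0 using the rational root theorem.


Rational root theorem: possible roots are ±p/q where:
  p divides the constant term (3): p ∈ {1, 3}
  q divides the leading coefficient (2): q ∈ {1, 2}

All possible rational roots: -3, -3/2, -1, -1/2, 1/2, 1, 3/2, 3

-3, -3/2, -1, -1/2, 1/2, 1, 3/2, 3


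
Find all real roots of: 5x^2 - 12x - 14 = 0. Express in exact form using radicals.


Using the quadratic formula: x = (-b ± sqrt(b^2 - 4ac)) / (2a)
Here a = 5, b = -12, c = -14
Discriminant = b^2 - 4ac = (-12)^2 - 4(5)(-14) = 144 + 280 = 424
Since discriminant = 424 > 0, there are two real roots.
x = (12 ± 2*sqrt(106)) / 10
Simplifying: x = (6 ± sqrt(106)) / 5
Numerically: x ≈ 3.2591 or x ≈ -0.8591

x = (6 + sqrt(106)) / 5 or x = (6 - sqrt(106)) / 5


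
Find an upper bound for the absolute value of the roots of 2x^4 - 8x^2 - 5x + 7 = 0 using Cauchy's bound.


Cauchy's bound: all roots r satisfy |r| <= 1 + max(|a_i/a_n|) for i = 0,...,n-1
where a_n is the leading coefficient.

Coefficients: [2, 0, -8, -5, 7]
Leading coefficient a_n = 2
Ratios |a_i/a_n|: 0, 4, 5/2, 7/2
Maximum ratio: 4
Cauchy's bound: |r| <= 1 + 4 = 5

Upper bound = 5


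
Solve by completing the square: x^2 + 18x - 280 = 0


Start: x^2 + 18x - 280 = 0
Move constant: x^2 + 18x = 280
Half of 18 is 9, squared is 81
Add 81 to both sides: x^2 + 18x + 81 = 361
(x + 9)^2 = 361
x + 9 = ±19
x = -9 + 19 = 10 or x = -9 - 19 = -28

x = -28, x = 10


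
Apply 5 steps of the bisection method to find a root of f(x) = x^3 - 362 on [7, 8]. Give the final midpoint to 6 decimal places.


f(x) = x^3 - 362
f(7) = -19 < 0
f(8) = 150 > 0

Step 1: midpoint = (7.000000 + 8.000000)/2 = 7.500000
  f(7.500000) = 59.875000
  f(mid) > 0, so root is in [7.000000, 7.500000]

Step 2: midpoint = (7.000000 + 7.500000)/2 = 7.250000
  f(7.250000) = 19.078125
  f(mid) > 0, so root is in [7.000000, 7.250000]

Step 3: midpoint = (7.000000 + 7.250000)/2 = 7.125000
  f(7.125000) = -0.294922
  f(mid) < 0, so root is in [7.125000, 7.250000]

Step 4: midpoint = (7.125000 + 7.250000)/2 = 7.187500
  f(7.187500) = 9.307373
  f(mid) > 0, so root is in [7.125000, 7.187500]

Step 5: midpoint = (7.125000 + 7.187500)/2 = 7.156250
  f(7.156250) = 4.485260
  f(mid) > 0, so root is in [7.125000, 7.156250]

midpoint = 7.156250


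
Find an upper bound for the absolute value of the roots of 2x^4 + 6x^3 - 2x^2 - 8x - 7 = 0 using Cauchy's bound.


Cauchy's bound: all roots r satisfy |r| <= 1 + max(|a_i/a_n|) for i = 0,...,n-1
where a_n is the leading coefficient.

Coefficients: [2, 6, -2, -8, -7]
Leading coefficient a_n = 2
Ratios |a_i/a_n|: 3, 1, 4, 7/2
Maximum ratio: 4
Cauchy's bound: |r| <= 1 + 4 = 5

Upper bound = 5


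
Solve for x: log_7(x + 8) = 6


Convert to exponential form: x + 8 = 7^6 = 117649
x = 117649 - 8 = 117641
Check: log_7(117641 + 8) = log_7(117649) = log_7(117649) = 6 ✓

x = 117641


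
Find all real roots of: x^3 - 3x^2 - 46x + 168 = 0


Let p(x) = x^3 - 3x^2 - 46x + 168. By the rational root theorem (leading coefficient 1), any rational root is an integer divisor of 168: try ±1, ±2, ... in turn.
Test x = 1: value = 120 ≠ 0.
Test x = -1: value = 210 ≠ 0.
Test x = 2: value = 72 ≠ 0.
Test x = -2: value = 240 ≠ 0.
Test x = 3: value = 30 ≠ 0.
Test x = -3: value = 252 ≠ 0.
Test x = 4: value = 0 ✓, so (x - 4) is a factor.
Synthetic division by (x - 4): bring down 1; 1(4) - 3 = 1; 1(4) - 46 = -42; (-42)(4) + 168 = 0 → quotient x^2 + x - 42, remainder 0.
Solve the quadratic x^2 + x - 42 = 0: discriminant = 1^2 - 4(1)(-42) = 1 + 168 = 169.
sqrt(169) = 13, so x = (-1 ± 13)/2: x = 6 or x = -7.

x = -7, x = 4, x = 6


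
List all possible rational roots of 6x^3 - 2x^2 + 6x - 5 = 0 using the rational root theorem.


Rational root theorem: possible roots are ±p/q where:
  p divides the constant term (-5): p ∈ {1, 5}
  q divides the leading coefficient (6): q ∈ {1, 2, 3, 6}

All possible rational roots: -5, -5/2, -5/3, -1, -5/6, -1/2, -1/3, -1/6, 1/6, 1/3, 1/2, 5/6, 1, 5/3, 5/2, 5

-5, -5/2, -5/3, -1, -5/6, -1/2, -1/3, -1/6, 1/6, 1/3, 1/2, 5/6, 1, 5/3, 5/2, 5


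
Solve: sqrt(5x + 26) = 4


Square both sides: 5x + 26 = 4^2 = 16
5x = 16 - 26 = -10
x = -2
Check: sqrt(5*(-2) + 26) = sqrt(16) = 4 ✓

x = -2


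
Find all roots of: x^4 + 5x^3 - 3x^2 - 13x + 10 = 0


Let p(x) = x^4 + 5x^3 - 3x^2 - 13x + 10. By the rational root theorem (leading coefficient 1), any rational root is an integer divisor of 10: try ±1, ±2, ... in turn.
Test x = 1: value = 0 ✓, so (x - 1) is a factor.
Synthetic division by (x - 1): bring down 1; 1(1) + 5 = 6; 6(1) - 3 = 3; 3(1) - 13 = -10; (-10)(1) + 10 = 0 → quotient x^3 + 6x^2 + 3x - 10, remainder 0.
Continue with the quotient x^3 + 6x^2 + 3x - 10 (candidates must divide 10; re-test x = 1 first in case it repeats).
Test x = 1: value = 0 ✓, so (x - 1) is a factor.
Synthetic division by (x - 1): bring down 1; 1(1) + 6 = 7; 7(1) + 3 = 10; 10(1) - 10 = 0 → quotient x^2 + 7x + 10, remainder 0.
Solve the quadratic x^2 + 7x + 10 = 0: discriminant = 7^2 - 4(1)(10) = 49 - 40 = 9.
sqrt(9) = 3, so x = (-7 ± 3)/2: x = -2 or x = -5.
Collecting all roots found:

x = -5, x = -2, x = 1 (multiplicity 2)


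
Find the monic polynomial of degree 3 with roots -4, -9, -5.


A monic polynomial with roots -4, -9, -5 is:
p(x) = (x + 4)(x + 9)(x + 5)
After multiplying by (x + 4): x + 4
After multiplying by (x + 9): x^2 + 13x + 36
After multiplying by (x + 5): x^3 + 18x^2 + 101x + 180

x^3 + 18x^2 + 101x + 180


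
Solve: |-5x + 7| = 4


An absolute value equation |expr| = 4 gives two cases:
Case 1: -5x + 7 = 4
  -5x = -3, so x = 3/5
Case 2: -5x + 7 = -4
  -5x = -11, so x = 11/5

x = 3/5, x = 11/5


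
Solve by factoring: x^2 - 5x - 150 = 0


We need two numbers that multiply to -150 and add to -5.
Those numbers are -15 and 10 (since (-15) * 10 = -150 and (-15) + 10 = -5).
So x^2 - 5x - 150 = (x - 15)(x + 10) = 0
Setting each factor to zero: x = 15 or x = -10

x = -10, x = 15


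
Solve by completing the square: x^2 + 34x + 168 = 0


Start: x^2 + 34x + 168 = 0
Move constant: x^2 + 34x = -168
Half of 34 is 17, squared is 289
Add 289 to both sides: x^2 + 34x + 289 = 121
(x + 17)^2 = 121
x + 17 = ±11
x = -17 + 11 = -6 or x = -17 - 11 = -28

x = -28, x = -6


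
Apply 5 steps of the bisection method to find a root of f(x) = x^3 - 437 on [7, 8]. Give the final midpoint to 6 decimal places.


f(x) = x^3 - 437
f(7) = -94 < 0
f(8) = 75 > 0

Step 1: midpoint = (7.000000 + 8.000000)/2 = 7.500000
  f(7.500000) = -15.125000
  f(mid) < 0, so root is in [7.500000, 8.000000]

Step 2: midpoint = (7.500000 + 8.000000)/2 = 7.750000
  f(7.750000) = 28.484375
  f(mid) > 0, so root is in [7.500000, 7.750000]

Step 3: midpoint = (7.500000 + 7.750000)/2 = 7.625000
  f(7.625000) = 6.322266
  f(mid) > 0, so root is in [7.500000, 7.625000]

Step 4: midpoint = (7.500000 + 7.625000)/2 = 7.562500
  f(7.562500) = -4.489990
  f(mid) < 0, so root is in [7.562500, 7.625000]

Step 5: midpoint = (7.562500 + 7.625000)/2 = 7.593750
  f(7.593750) = 0.893890
  f(mid) > 0, so root is in [7.562500, 7.593750]

midpoint = 7.593750


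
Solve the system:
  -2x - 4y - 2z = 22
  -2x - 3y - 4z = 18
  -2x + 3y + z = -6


Using Cramer's rule. Expand each determinant along the first row.
D  = (-2)*[(-3)*1 - (-4)*3] - (-4)*[(-2)*1 - (-4)*(-2)] + (-2)*[(-2)*3 - (-3)*(-2)]
  = (-2)*(9) - (-4)*(-10) + (-2)*(-12) = -34
Dx = 22*[(-3)*1 - (-4)*3] - (-4)*[18*1 - (-4)*(-6)] + (-2)*[18*3 - (-3)*(-6)]
  = 22*(9) - (-4)*(-6) + (-2)*(36) = 102
Dy = (-2)*[18*1 - (-4)*(-6)] - 22*[(-2)*1 - (-4)*(-2)] + (-2)*[(-2)*(-6) - 18*(-2)]
  = (-2)*(-6) - 22*(-10) + (-2)*(48) = 136
Dz = (-2)*[(-3)*(-6) - 18*3] - (-4)*[(-2)*(-6) - 18*(-2)] + 22*[(-2)*3 - (-3)*(-2)]
  = (-2)*(-36) - (-4)*(48) + 22*(-12) = 0
x = Dx/D = 102/-34 = -3, y = Dy/D = 136/-34 = -4, z = Dz/D = 0/-34 = 0
Check eq1: (-2)(-3) + (-4)(-4) + (-2)(0) = 22 = 22 ✓
Check eq2: (-2)(-3) + (-3)(-4) + (-4)(0) = 18 = 18 ✓
Check eq3: (-2)(-3) + (3)(-4) + (1)(0) = -6 = -6 ✓

x = -3, y = -4, z = 0


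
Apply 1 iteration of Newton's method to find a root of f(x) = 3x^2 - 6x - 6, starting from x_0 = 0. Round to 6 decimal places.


Newton's method: x_(n+1) = x_n - f(x_n)/f'(x_n)
f(x) = 3x^2 - 6x - 6
f'(x) = 6x - 6

Iteration 1:
  f(0.000000) = -6.000000
  f'(0.000000) = -6.000000
  x_1 = 0.000000 - (-6.000000)/(-6.000000) = -1.000000

x_1 = -1.000000


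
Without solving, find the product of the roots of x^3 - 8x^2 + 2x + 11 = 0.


By Vieta's formulas for x^3 + bx^2 + cx + d = 0:
  r1 + r2 + r3 = -b/a = 8
  r1*r2 + r1*r3 + r2*r3 = c/a = 2
  r1*r2*r3 = -d/a = -11


Product = -11


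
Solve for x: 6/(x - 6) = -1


Multiply both sides by (x - 6): 6 = -1(x - 6)
Distribute: 6 = -x + 6
-x = 6 - 6 = 0
x = 0

x = 0


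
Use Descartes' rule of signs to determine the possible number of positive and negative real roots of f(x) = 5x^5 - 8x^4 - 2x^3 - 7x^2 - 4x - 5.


Descartes' rule of signs:

For positive roots, count sign changes in f(x) = 5x^5 - 8x^4 - 2x^3 - 7x^2 - 4x - 5:
Signs of coefficients: +, -, -, -, -, -
Number of sign changes: 1
Possible positive real roots: 1

For negative roots, examine f(-x) = -5x^5 - 8x^4 + 2x^3 - 7x^2 + 4x - 5:
Signs of coefficients: -, -, +, -, +, -
Number of sign changes: 4
Possible negative real roots: 4, 2, 0

Positive roots: 1; Negative roots: 4 or 2 or 0


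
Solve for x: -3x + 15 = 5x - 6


Starting with: -3x + 15 = 5x - 6
Move all x terms to left: (-3 - 5)x = -6 - 15
Simplify: -8x = -21
Divide both sides by -8: x = 21/8

x = 21/8


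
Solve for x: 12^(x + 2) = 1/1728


Express both sides with the same base.
1/1728 = 12^(-3)
Since the bases match, equate exponents: x + 2 = -3
So x = -3 - (2) = -5

x = -5


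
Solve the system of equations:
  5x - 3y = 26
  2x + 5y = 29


Using Cramer's rule:
Determinant D = (5)(5) - (2)(-3) = 25 + 6 = 31
Dx = (26)(5) - (29)(-3) = 130 + 87 = 217
Dy = (5)(29) - (2)(26) = 145 - 52 = 93
x = Dx/D = 217/31 = 7
y = Dy/D = 93/31 = 3

x = 7, y = 3


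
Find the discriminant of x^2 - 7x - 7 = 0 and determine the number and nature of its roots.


For ax^2 + bx + c = 0, discriminant D = b^2 - 4ac
Here a = 1, b = -7, c = -7
D = (-7)^2 - 4(1)(-7) = 49 + 28 = 77

D = 77 > 0 but not a perfect square
The equation has 2 distinct real irrational roots.

Discriminant = 77, 2 distinct real irrational roots


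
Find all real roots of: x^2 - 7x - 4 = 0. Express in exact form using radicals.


Using the quadratic formula: x = (-b ± sqrt(b^2 - 4ac)) / (2a)
Here a = 1, b = -7, c = -4
Discriminant = b^2 - 4ac = (-7)^2 - 4(1)(-4) = 49 + 16 = 65
Since discriminant = 65 > 0, there are two real roots.
x = (7 ± sqrt(65)) / 2
Numerically: x ≈ 7.5311 or x ≈ -0.5311

x = (7 + sqrt(65)) / 2 or x = (7 - sqrt(65)) / 2


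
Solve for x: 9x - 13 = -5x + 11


Starting with: 9x - 13 = -5x + 11
Move all x terms to left: (9 + 5)x = 11 + 13
Simplify: 14x = 24
Divide both sides by 14: x = 12/7

x = 12/7


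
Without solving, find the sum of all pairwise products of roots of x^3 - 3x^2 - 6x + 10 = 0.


By Vieta's formulas for x^3 + bx^2 + cx + d = 0:
  r1 + r2 + r3 = -b/a = 3
  r1*r2 + r1*r3 + r2*r3 = c/a = -6
  r1*r2*r3 = -d/a = -10


Sum of pairwise products = -6


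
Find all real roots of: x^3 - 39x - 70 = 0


Let p(x) = x^3 - 39x - 70. By the rational root theorem (leading coefficient 1), any rational root is an integer divisor of 70: try ±1, ±2, ... in turn.
Test x = 1: value = -108 ≠ 0.
Test x = -1: value = -32 ≠ 0.
Test x = 2: value = -140 ≠ 0.
Test x = -2: value = 0 ✓, so (x + 2) is a factor.
Synthetic division by (x + 2): bring down 1; 1(-2) + 0 = -2; (-2)(-2) - 39 = -35; (-35)(-2) - 70 = 0 → quotient x^2 - 2x - 35, remainder 0.
Solve the quadratic x^2 - 2x - 35 = 0: discriminant = (-2)^2 - 4(1)(-35) = 4 + 140 = 144.
sqrt(144) = 12, so x = (2 ± 12)/2: x = 7 or x = -5.

x = -5, x = -2, x = 7


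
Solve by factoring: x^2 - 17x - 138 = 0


We need two numbers that multiply to -138 and add to -17.
Those numbers are 6 and -23 (since 6 * (-23) = -138 and 6 + (-23) = -17).
So x^2 - 17x - 138 = (x + 6)(x - 23) = 0
Setting each factor to zero: x = -6 or x = 23

x = -6, x = 23


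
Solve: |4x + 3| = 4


An absolute value equation |expr| = 4 gives two cases:
Case 1: 4x + 3 = 4
  4x = 1, so x = 1/4
Case 2: 4x + 3 = -4
  4x = -7, so x = -7/4

x = -7/4, x = 1/4


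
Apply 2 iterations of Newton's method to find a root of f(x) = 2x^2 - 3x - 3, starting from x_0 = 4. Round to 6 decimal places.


Newton's method: x_(n+1) = x_n - f(x_n)/f'(x_n)
f(x) = 2x^2 - 3x - 3
f'(x) = 4x - 3

Iteration 1:
  f(4.000000) = 17.000000
  f'(4.000000) = 13.000000
  x_1 = 4.000000 - (17.000000)/(13.000000) = 2.692308

Iteration 2:
  f(2.692308) = 3.420118
  f'(2.692308) = 7.769231
  x_2 = 2.692308 - (3.420118)/(7.769231) = 2.252094

x_2 = 2.252094


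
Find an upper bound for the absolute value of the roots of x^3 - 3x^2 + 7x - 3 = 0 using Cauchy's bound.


Cauchy's bound: all roots r satisfy |r| <= 1 + max(|a_i/a_n|) for i = 0,...,n-1
where a_n is the leading coefficient.

Coefficients: [1, -3, 7, -3]
Leading coefficient a_n = 1
Ratios |a_i/a_n|: 3, 7, 3
Maximum ratio: 7
Cauchy's bound: |r| <= 1 + 7 = 8

Upper bound = 8


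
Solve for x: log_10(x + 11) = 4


Convert to exponential form: x + 11 = 10^4 = 10000
x = 10000 - 11 = 9989
Check: log_10(9989 + 11) = log_10(10000) = log_10(10000) = 4 ✓

x = 9989


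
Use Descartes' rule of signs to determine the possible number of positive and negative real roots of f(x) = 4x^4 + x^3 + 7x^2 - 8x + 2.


Descartes' rule of signs:

For positive roots, count sign changes in f(x) = 4x^4 + x^3 + 7x^2 - 8x + 2:
Signs of coefficients: +, +, +, -, +
Number of sign changes: 2
Possible positive real roots: 2, 0

For negative roots, examine f(-x) = 4x^4 - x^3 + 7x^2 + 8x + 2:
Signs of coefficients: +, -, +, +, +
Number of sign changes: 2
Possible negative real roots: 2, 0

Positive roots: 2 or 0; Negative roots: 2 or 0


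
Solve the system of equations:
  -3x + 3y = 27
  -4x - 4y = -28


Using Cramer's rule:
Determinant D = (-3)(-4) - (-4)(3) = 12 + 12 = 24
Dx = (27)(-4) - (-28)(3) = -108 + 84 = -24
Dy = (-3)(-28) - (-4)(27) = 84 + 108 = 192
x = Dx/D = -24/24 = -1
y = Dy/D = 192/24 = 8

x = -1, y = 8


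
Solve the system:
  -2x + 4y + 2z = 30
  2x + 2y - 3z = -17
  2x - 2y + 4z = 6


Using Cramer's rule. Expand each determinant along the first row.
D  = (-2)*[2*4 - (-3)*(-2)] - 4*[2*4 - (-3)*2] + 2*[2*(-2) - 2*2]
  = (-2)*(2) - 4*(14) + 2*(-8) = -76
Dx = 30*[2*4 - (-3)*(-2)] - 4*[(-17)*4 - (-3)*6] + 2*[(-17)*(-2) - 2*6]
  = 30*(2) - 4*(-50) + 2*(22) = 304
Dy = (-2)*[(-17)*4 - (-3)*6] - 30*[2*4 - (-3)*2] + 2*[2*6 - (-17)*2]
  = (-2)*(-50) - 30*(14) + 2*(46) = -228
Dz = (-2)*[2*6 - (-17)*(-2)] - 4*[2*6 - (-17)*2] + 30*[2*(-2) - 2*2]
  = (-2)*(-22) - 4*(46) + 30*(-8) = -380
x = Dx/D = 304/-76 = -4, y = Dy/D = -228/-76 = 3, z = Dz/D = -380/-76 = 5
Check eq1: (-2)(-4) + (4)(3) + (2)(5) = 30 = 30 ✓
Check eq2: (2)(-4) + (2)(3) + (-3)(5) = -17 = -17 ✓
Check eq3: (2)(-4) + (-2)(3) + (4)(5) = 6 = 6 ✓

x = -4, y = 3, z = 5


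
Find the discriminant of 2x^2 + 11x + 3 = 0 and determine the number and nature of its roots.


For ax^2 + bx + c = 0, discriminant D = b^2 - 4ac
Here a = 2, b = 11, c = 3
D = (11)^2 - 4(2)(3) = 121 - 24 = 97

D = 97 > 0 but not a perfect square
The equation has 2 distinct real irrational roots.

Discriminant = 97, 2 distinct real irrational roots


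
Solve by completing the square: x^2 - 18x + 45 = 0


Start: x^2 - 18x + 45 = 0
Move constant: x^2 - 18x = -45
Half of -18 is -9, squared is 81
Add 81 to both sides: x^2 - 18x + 81 = 36
(x - 9)^2 = 36
x - 9 = ±6
x = 9 + 6 = 15 or x = 9 - 6 = 3

x = 3, x = 15


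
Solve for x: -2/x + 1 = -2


Subtract 1 from both sides: -2/x = -3
Multiply both sides by x: -2 = -3 * x
Divide by -3: x = 2/3

x = 2/3


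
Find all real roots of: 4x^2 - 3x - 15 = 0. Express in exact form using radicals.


Using the quadratic formula: x = (-b ± sqrt(b^2 - 4ac)) / (2a)
Here a = 4, b = -3, c = -15
Discriminant = b^2 - 4ac = (-3)^2 - 4(4)(-15) = 9 + 240 = 249
Since discriminant = 249 > 0, there are two real roots.
x = (3 ± sqrt(249)) / 8
Numerically: x ≈ 2.3475 or x ≈ -1.5975

x = (3 + sqrt(249)) / 8 or x = (3 - sqrt(249)) / 8


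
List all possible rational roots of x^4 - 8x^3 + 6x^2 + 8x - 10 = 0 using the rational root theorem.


Rational root theorem: possible roots are ±p/q where:
  p divides the constant term (-10): p ∈ {1, 2, 5, 10}
  q divides the leading coefficient (1): q ∈ {1}

All possible rational roots: -10, -5, -2, -1, 1, 2, 5, 10

-10, -5, -2, -1, 1, 2, 5, 10
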